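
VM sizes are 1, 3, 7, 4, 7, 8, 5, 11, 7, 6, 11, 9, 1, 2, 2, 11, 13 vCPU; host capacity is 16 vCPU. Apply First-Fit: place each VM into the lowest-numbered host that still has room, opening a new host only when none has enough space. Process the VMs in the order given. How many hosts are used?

8

host 1: place 1 vCPU, 15 vCPU left
host 1: place 3 vCPU, 12 vCPU left
host 1: place 7 vCPU, 5 vCPU left
host 1: place 4 vCPU, 1 vCPU left
host 2: place 7 vCPU, 9 vCPU left
host 2: place 8 vCPU, 1 vCPU left
host 3: place 5 vCPU, 11 vCPU left
host 3: place 11 vCPU, 0 vCPU left
host 4: place 7 vCPU, 9 vCPU left
host 4: place 6 vCPU, 3 vCPU left
host 5: place 11 vCPU, 5 vCPU left
host 6: place 9 vCPU, 7 vCPU left
host 1: place 1 vCPU, 0 vCPU left
host 4: place 2 vCPU, 1 vCPU left
host 5: place 2 vCPU, 3 vCPU left
host 7: place 11 vCPU, 5 vCPU left
host 8: place 13 vCPU, 3 vCPU left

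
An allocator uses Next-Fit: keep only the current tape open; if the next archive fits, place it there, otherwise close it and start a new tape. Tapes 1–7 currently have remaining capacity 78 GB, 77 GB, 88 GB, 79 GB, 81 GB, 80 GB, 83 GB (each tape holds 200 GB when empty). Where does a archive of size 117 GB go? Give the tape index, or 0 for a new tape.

Next-Fit only looks at tape 7, which has 83 GB free.
117 GB does not fit, so a new tape is opened.

0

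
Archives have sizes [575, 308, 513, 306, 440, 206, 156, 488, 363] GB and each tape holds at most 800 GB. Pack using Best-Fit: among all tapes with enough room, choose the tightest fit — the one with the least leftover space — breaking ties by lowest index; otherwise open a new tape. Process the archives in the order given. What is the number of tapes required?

575 GB → tape 1 (remaining 225 GB)
308 GB → tape 2 (remaining 492 GB)
513 GB → tape 3 (remaining 287 GB)
306 GB → tape 2 (remaining 186 GB)
440 GB → tape 4 (remaining 360 GB)
206 GB → tape 1 (remaining 19 GB)
156 GB → tape 2 (remaining 30 GB)
488 GB → tape 5 (remaining 312 GB)
363 GB → tape 6 (remaining 437 GB)
Final tapes: [575,206] [308,306,156] [513] [440] [488] [363].

6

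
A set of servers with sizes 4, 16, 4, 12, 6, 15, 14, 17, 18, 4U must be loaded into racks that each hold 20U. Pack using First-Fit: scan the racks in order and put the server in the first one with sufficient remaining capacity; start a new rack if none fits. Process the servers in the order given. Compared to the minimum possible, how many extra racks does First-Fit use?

0

First-Fit: [4,16] [4,12,4] [6,14] [15] [17] [18] → 6 racks.
Total size 110U; any packing needs at least ⌈110/20⌉ = 6 racks.
So 6 is already optimal.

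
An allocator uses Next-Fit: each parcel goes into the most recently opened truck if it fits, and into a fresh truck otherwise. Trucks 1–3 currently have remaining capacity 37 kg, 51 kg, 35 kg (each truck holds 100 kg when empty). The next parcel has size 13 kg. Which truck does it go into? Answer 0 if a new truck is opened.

3

Next-Fit only looks at truck 3, which has 35 kg free.
13 kg fits there.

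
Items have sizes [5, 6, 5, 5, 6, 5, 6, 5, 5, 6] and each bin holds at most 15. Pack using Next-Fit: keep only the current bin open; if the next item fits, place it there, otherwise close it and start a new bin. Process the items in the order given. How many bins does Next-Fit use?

5

bin 1: place 5, 10 left
bin 1: place 6, 4 left
bin 2: place 5, 10 left
bin 2: place 5, 5 left
bin 3: place 6, 9 left
bin 3: place 5, 4 left
bin 4: place 6, 9 left
bin 4: place 5, 4 left
bin 5: place 5, 10 left
bin 5: place 6, 4 left
Final bins: [5,6] [5,5] [6,5] [6,5] [5,6].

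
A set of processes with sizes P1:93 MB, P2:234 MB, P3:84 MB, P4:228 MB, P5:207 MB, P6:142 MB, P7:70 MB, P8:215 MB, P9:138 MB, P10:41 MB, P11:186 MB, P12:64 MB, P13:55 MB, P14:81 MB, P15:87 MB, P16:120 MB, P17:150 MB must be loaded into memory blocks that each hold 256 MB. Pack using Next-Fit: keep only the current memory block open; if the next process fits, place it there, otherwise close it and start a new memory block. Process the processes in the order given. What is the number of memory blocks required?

12

memory block 1: place P1 (93 MB), 163 MB left
memory block 2: place P2 (234 MB), 22 MB left
memory block 3: place P3 (84 MB), 172 MB left
memory block 4: place P4 (228 MB), 28 MB left
memory block 5: place P5 (207 MB), 49 MB left
memory block 6: place P6 (142 MB), 114 MB left
memory block 6: place P7 (70 MB), 44 MB left
memory block 7: place P8 (215 MB), 41 MB left
memory block 8: place P9 (138 MB), 118 MB left
memory block 8: place P10 (41 MB), 77 MB left
memory block 9: place P11 (186 MB), 70 MB left
memory block 9: place P12 (64 MB), 6 MB left
memory block 10: place P13 (55 MB), 201 MB left
memory block 10: place P14 (81 MB), 120 MB left
memory block 10: place P15 (87 MB), 33 MB left
memory block 11: place P16 (120 MB), 136 MB left
memory block 12: place P17 (150 MB), 106 MB left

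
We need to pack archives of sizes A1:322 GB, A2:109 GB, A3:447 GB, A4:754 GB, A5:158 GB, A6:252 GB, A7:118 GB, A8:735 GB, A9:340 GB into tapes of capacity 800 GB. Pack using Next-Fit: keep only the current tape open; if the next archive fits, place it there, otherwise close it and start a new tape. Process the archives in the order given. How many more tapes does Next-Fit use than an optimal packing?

1

Next-Fit: [322,109] [447] [754] [158,252,118] [735] [340] → 6 tapes.
Total size 3235 GB; any packing needs at least ⌈3235/800⌉ = 5 tapes.
An optimal packing achieves that bound: [754] [735] [447,340] [322,252,158] [118,109] → 5 tapes.
Excess: 6 − 5 = 1.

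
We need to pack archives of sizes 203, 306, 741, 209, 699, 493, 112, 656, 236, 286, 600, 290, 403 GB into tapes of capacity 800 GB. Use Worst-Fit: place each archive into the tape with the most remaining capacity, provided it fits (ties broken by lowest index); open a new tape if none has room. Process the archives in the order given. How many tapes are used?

8

tape 1: place 203 GB, 597 GB left
tape 1: place 306 GB, 291 GB left
tape 2: place 741 GB, 59 GB left
tape 1: place 209 GB, 82 GB left
tape 3: place 699 GB, 101 GB left
tape 4: place 493 GB, 307 GB left
tape 4: place 112 GB, 195 GB left
tape 5: place 656 GB, 144 GB left
tape 6: place 236 GB, 564 GB left
tape 6: place 286 GB, 278 GB left
tape 7: place 600 GB, 200 GB left
tape 8: place 290 GB, 510 GB left
tape 8: place 403 GB, 107 GB left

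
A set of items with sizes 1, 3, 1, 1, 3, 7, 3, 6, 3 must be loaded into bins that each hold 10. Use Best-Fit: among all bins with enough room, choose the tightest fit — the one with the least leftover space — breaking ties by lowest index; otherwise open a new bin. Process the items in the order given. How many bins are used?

bin 1: place 1, 9 left
bin 1: place 3, 6 left
bin 1: place 1, 5 left
bin 1: place 1, 4 left
bin 1: place 3, 1 left
bin 2: place 7, 3 left
bin 2: place 3, 0 left
bin 3: place 6, 4 left
bin 3: place 3, 1 left
Final bins: [1,3,1,1,3] [7,3] [6,3].

3 bins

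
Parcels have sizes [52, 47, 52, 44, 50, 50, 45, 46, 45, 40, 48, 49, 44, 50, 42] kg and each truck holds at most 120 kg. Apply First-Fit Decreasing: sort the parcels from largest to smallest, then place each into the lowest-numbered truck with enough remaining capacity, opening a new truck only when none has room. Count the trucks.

Sorted descending: 52, 52, 50, 50, 50, 49, 48, 47, 46, 45, 45, 44, 44, 42, 40.
truck 1: place 52 kg, 68 kg left
truck 1: place 52 kg, 16 kg left
truck 2: place 50 kg, 70 kg left
truck 2: place 50 kg, 20 kg left
truck 3: place 50 kg, 70 kg left
truck 3: place 49 kg, 21 kg left
truck 4: place 48 kg, 72 kg left
truck 4: place 47 kg, 25 kg left
truck 5: place 46 kg, 74 kg left
truck 5: place 45 kg, 29 kg left
truck 6: place 45 kg, 75 kg left
truck 6: place 44 kg, 31 kg left
truck 7: place 44 kg, 76 kg left
truck 7: place 42 kg, 34 kg left
truck 8: place 40 kg, 80 kg left
Final trucks: [52,52] [50,50] [50,49] [48,47] [46,45] [45,44] [44,42] [40].

8 trucks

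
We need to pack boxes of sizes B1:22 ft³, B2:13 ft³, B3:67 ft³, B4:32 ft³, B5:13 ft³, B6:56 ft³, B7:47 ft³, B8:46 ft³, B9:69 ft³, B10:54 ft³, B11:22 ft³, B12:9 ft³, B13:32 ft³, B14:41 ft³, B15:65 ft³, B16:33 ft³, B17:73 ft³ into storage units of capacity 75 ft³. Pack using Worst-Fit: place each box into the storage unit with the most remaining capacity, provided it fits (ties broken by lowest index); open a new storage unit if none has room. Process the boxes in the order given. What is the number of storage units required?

11

Put B1 (22 ft³) in storage unit 1; 53 ft³ remain.
Put B2 (13 ft³) in storage unit 1; 40 ft³ remain.
Put B3 (67 ft³) in storage unit 2; 8 ft³ remain.
Put B4 (32 ft³) in storage unit 1; 8 ft³ remain.
Put B5 (13 ft³) in storage unit 3; 62 ft³ remain.
Put B6 (56 ft³) in storage unit 3; 6 ft³ remain.
Put B7 (47 ft³) in storage unit 4; 28 ft³ remain.
Put B8 (46 ft³) in storage unit 5; 29 ft³ remain.
Put B9 (69 ft³) in storage unit 6; 6 ft³ remain.
Put B10 (54 ft³) in storage unit 7; 21 ft³ remain.
Put B11 (22 ft³) in storage unit 5; 7 ft³ remain.
Put B12 (9 ft³) in storage unit 4; 19 ft³ remain.
Put B13 (32 ft³) in storage unit 8; 43 ft³ remain.
Put B14 (41 ft³) in storage unit 8; 2 ft³ remain.
Put B15 (65 ft³) in storage unit 9; 10 ft³ remain.
Put B16 (33 ft³) in storage unit 10; 42 ft³ remain.
Put B17 (73 ft³) in storage unit 11; 2 ft³ remain.
Final storage units: [22,13,32] [67] [13,56] [47,9] [46,22] [69] [54] [32,41] [65] [33] [73].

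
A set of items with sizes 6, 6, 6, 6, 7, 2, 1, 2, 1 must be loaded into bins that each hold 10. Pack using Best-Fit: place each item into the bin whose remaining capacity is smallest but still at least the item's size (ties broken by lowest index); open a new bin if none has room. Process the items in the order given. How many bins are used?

bin 1: place 6, 4 left
bin 2: place 6, 4 left
bin 3: place 6, 4 left
bin 4: place 6, 4 left
bin 5: place 7, 3 left
bin 5: place 2, 1 left
bin 5: place 1, 0 left
bin 1: place 2, 2 left
bin 1: place 1, 1 left

5 bins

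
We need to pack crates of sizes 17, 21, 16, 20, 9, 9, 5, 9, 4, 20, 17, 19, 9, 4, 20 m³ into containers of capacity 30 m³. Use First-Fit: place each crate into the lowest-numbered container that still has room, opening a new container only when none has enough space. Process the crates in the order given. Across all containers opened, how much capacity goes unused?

41

17 m³ → container 1 (remaining 13 m³)
21 m³ → container 2 (remaining 9 m³)
16 m³ → container 3 (remaining 14 m³)
20 m³ → container 4 (remaining 10 m³)
9 m³ → container 1 (remaining 4 m³)
9 m³ → container 2 (remaining 0 m³)
5 m³ → container 3 (remaining 9 m³)
9 m³ → container 3 (remaining 0 m³)
4 m³ → container 1 (remaining 0 m³)
20 m³ → container 5 (remaining 10 m³)
17 m³ → container 6 (remaining 13 m³)
19 m³ → container 7 (remaining 11 m³)
9 m³ → container 4 (remaining 1 m³)
4 m³ → container 5 (remaining 6 m³)
20 m³ → container 8 (remaining 10 m³)
8 containers × 30 m³ = 240 m³; used 199 m³; unused 41 m³.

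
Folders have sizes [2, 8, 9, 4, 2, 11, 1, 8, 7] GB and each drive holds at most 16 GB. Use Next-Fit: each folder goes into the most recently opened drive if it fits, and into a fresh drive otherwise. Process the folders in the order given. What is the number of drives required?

4

drive 1: place 2 GB, 14 GB left
drive 1: place 8 GB, 6 GB left
drive 2: place 9 GB, 7 GB left
drive 2: place 4 GB, 3 GB left
drive 2: place 2 GB, 1 GB left
drive 3: place 11 GB, 5 GB left
drive 3: place 1 GB, 4 GB left
drive 4: place 8 GB, 8 GB left
drive 4: place 7 GB, 1 GB left
Final drives: [2,8] [9,4,2] [11,1] [8,7].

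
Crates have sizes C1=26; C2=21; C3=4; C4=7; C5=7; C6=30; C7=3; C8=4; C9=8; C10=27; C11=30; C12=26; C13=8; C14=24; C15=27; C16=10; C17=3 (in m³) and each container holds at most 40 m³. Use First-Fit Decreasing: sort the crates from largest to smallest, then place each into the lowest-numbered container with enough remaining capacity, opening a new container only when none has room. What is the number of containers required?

8

Sorted descending: 30, 30, 27, 27, 26, 26, 24, 21, 10, 8, 8, 7, 7, 4, 4, 3, 3.
30 m³ → container 1 (remaining 10 m³)
30 m³ → container 2 (remaining 10 m³)
27 m³ → container 3 (remaining 13 m³)
27 m³ → container 4 (remaining 13 m³)
26 m³ → container 5 (remaining 14 m³)
26 m³ → container 6 (remaining 14 m³)
24 m³ → container 7 (remaining 16 m³)
21 m³ → container 8 (remaining 19 m³)
10 m³ → container 1 (remaining 0 m³)
8 m³ → container 2 (remaining 2 m³)
8 m³ → container 3 (remaining 5 m³)
7 m³ → container 4 (remaining 6 m³)
7 m³ → container 5 (remaining 7 m³)
4 m³ → container 3 (remaining 1 m³)
4 m³ → container 4 (remaining 2 m³)
3 m³ → container 5 (remaining 4 m³)
3 m³ → container 5 (remaining 1 m³)
Final containers: [30,10] [30,8] [27,8,4] [27,7,4] [26,7,3,3] [26] [24] [21].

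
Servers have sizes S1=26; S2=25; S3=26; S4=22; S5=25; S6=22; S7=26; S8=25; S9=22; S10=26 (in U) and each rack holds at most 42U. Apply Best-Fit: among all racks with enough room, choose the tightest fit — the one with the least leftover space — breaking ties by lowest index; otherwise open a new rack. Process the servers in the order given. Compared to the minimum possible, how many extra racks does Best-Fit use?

0

Best-Fit: [26] [25] [26] [22] [25] [22] [26] [25] [22] [26] → 10 racks.
10 servers exceed 21U (half the capacity), and no two of those can share a rack, so at least 10 racks are needed.
So 10 is already optimal.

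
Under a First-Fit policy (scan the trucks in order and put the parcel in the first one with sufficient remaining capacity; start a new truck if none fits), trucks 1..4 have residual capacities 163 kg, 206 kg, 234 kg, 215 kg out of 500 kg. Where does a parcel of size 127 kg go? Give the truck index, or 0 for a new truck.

1

Trucks with room: truck 1 (163 kg), truck 2 (206 kg), truck 3 (234 kg), truck 4 (215 kg).
The first with room is truck 1.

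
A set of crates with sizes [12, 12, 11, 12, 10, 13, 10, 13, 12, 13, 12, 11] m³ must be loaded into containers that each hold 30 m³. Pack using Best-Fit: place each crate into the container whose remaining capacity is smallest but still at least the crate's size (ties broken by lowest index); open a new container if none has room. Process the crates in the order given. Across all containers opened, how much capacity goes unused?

39

12 m³ → container 1 (remaining 18 m³)
12 m³ → container 1 (remaining 6 m³)
11 m³ → container 2 (remaining 19 m³)
12 m³ → container 2 (remaining 7 m³)
10 m³ → container 3 (remaining 20 m³)
13 m³ → container 3 (remaining 7 m³)
10 m³ → container 4 (remaining 20 m³)
13 m³ → container 4 (remaining 7 m³)
12 m³ → container 5 (remaining 18 m³)
13 m³ → container 5 (remaining 5 m³)
12 m³ → container 6 (remaining 18 m³)
11 m³ → container 6 (remaining 7 m³)
6 containers × 30 m³ = 180 m³; used 141 m³; unused 39 m³.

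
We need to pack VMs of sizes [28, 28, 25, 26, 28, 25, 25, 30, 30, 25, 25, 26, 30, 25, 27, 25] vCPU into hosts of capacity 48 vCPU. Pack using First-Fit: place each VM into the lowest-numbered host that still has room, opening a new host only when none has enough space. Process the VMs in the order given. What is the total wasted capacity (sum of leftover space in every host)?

Put 28 vCPU in host 1; 20 vCPU remain.
Put 28 vCPU in host 2; 20 vCPU remain.
Put 25 vCPU in host 3; 23 vCPU remain.
Put 26 vCPU in host 4; 22 vCPU remain.
Put 28 vCPU in host 5; 20 vCPU remain.
Put 25 vCPU in host 6; 23 vCPU remain.
Put 25 vCPU in host 7; 23 vCPU remain.
Put 30 vCPU in host 8; 18 vCPU remain.
Put 30 vCPU in host 9; 18 vCPU remain.
Put 25 vCPU in host 10; 23 vCPU remain.
Put 25 vCPU in host 11; 23 vCPU remain.
Put 26 vCPU in host 12; 22 vCPU remain.
Put 30 vCPU in host 13; 18 vCPU remain.
Put 25 vCPU in host 14; 23 vCPU remain.
Put 27 vCPU in host 15; 21 vCPU remain.
Put 25 vCPU in host 16; 23 vCPU remain.
16 hosts × 48 vCPU = 768 vCPU; used 428 vCPU; unused 340 vCPU.

340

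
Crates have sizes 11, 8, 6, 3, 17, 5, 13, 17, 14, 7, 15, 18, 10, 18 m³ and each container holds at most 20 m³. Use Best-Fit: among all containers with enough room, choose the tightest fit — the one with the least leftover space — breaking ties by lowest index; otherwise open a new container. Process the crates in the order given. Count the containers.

10

11 m³ → container 1 (remaining 9 m³)
8 m³ → container 1 (remaining 1 m³)
6 m³ → container 2 (remaining 14 m³)
3 m³ → container 2 (remaining 11 m³)
17 m³ → container 3 (remaining 3 m³)
5 m³ → container 2 (remaining 6 m³)
13 m³ → container 4 (remaining 7 m³)
17 m³ → container 5 (remaining 3 m³)
14 m³ → container 6 (remaining 6 m³)
7 m³ → container 4 (remaining 0 m³)
15 m³ → container 7 (remaining 5 m³)
18 m³ → container 8 (remaining 2 m³)
10 m³ → container 9 (remaining 10 m³)
18 m³ → container 10 (remaining 2 m³)
Final containers: [11,8] [6,3,5] [17] [13,7] [17] [14] [15] [18] [10] [18].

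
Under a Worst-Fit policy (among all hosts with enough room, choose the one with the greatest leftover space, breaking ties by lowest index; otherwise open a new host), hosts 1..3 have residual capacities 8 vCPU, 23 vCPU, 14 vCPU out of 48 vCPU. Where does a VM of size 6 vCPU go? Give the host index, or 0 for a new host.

Hosts with room: host 1 (8 vCPU), host 2 (23 vCPU), host 3 (14 vCPU).
Most room is host 2 with 23 vCPU free.

2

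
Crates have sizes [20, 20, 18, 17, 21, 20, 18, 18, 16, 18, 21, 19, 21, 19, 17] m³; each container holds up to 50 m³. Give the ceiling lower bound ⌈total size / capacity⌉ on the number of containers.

Total size = 20 + 20 + 18 + 17 + 21 + 20 + 18 + 18 + 16 + 18 + 21 + 19 + 21 + 19 + 17 = 283 m³.
⌈283 / 50⌉ = 6.

6 containers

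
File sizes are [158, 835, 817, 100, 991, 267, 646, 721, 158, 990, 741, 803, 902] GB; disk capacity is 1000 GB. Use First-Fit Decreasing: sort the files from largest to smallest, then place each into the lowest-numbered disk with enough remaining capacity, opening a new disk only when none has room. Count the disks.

Sorted descending: 991, 990, 902, 835, 817, 803, 741, 721, 646, 267, 158, 158, 100.
disk 1: place 991 GB, 9 GB left
disk 2: place 990 GB, 10 GB left
disk 3: place 902 GB, 98 GB left
disk 4: place 835 GB, 165 GB left
disk 5: place 817 GB, 183 GB left
disk 6: place 803 GB, 197 GB left
disk 7: place 741 GB, 259 GB left
disk 8: place 721 GB, 279 GB left
disk 9: place 646 GB, 354 GB left
disk 8: place 267 GB, 12 GB left
disk 4: place 158 GB, 7 GB left
disk 5: place 158 GB, 25 GB left
disk 6: place 100 GB, 97 GB left
Final disks: [991] [990] [902] [835,158] [817,158] [803,100] [741] [721,267] [646].

9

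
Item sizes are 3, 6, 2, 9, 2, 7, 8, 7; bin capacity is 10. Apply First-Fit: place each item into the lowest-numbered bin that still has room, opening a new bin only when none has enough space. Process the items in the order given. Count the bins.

bin 1: place 3, 7 left
bin 1: place 6, 1 left
bin 2: place 2, 8 left
bin 3: place 9, 1 left
bin 2: place 2, 6 left
bin 4: place 7, 3 left
bin 5: place 8, 2 left
bin 6: place 7, 3 left

6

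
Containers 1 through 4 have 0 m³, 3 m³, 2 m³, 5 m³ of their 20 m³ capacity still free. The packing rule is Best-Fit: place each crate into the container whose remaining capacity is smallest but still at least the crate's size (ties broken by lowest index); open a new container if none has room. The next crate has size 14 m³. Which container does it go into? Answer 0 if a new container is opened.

No container has ≥ 14 m³ free, so a new container is opened.

0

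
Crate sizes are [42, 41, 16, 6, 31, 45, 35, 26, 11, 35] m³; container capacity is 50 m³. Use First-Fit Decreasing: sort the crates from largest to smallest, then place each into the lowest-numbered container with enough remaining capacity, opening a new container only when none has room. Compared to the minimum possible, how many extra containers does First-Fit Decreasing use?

0

First-Fit Decreasing: [45] [42,6] [41] [35,11] [35] [31,16] [26] → 7 containers.
7 crates exceed 25 m³ (half the capacity), and no two of those can share a container, so at least 7 containers are needed.
So 7 is already optimal.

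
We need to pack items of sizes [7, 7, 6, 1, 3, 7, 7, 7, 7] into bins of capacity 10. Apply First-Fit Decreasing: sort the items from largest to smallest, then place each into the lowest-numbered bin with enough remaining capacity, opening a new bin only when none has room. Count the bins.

Sorted descending: 7, 7, 7, 7, 7, 7, 6, 3, 1.
bin 1: place 7, 3 left
bin 2: place 7, 3 left
bin 3: place 7, 3 left
bin 4: place 7, 3 left
bin 5: place 7, 3 left
bin 6: place 7, 3 left
bin 7: place 6, 4 left
bin 1: place 3, 0 left
bin 2: place 1, 2 left
Final bins: [7,3] [7,1] [7] [7] [7] [7] [6].

7 bins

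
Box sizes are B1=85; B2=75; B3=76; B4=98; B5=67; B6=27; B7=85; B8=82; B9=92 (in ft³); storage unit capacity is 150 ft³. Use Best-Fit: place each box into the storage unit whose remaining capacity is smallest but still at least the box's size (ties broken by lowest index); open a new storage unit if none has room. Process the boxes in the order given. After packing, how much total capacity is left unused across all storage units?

B1 (85 ft³) → storage unit 1 (remaining 65 ft³)
B2 (75 ft³) → storage unit 2 (remaining 75 ft³)
B3 (76 ft³) → storage unit 3 (remaining 74 ft³)
B4 (98 ft³) → storage unit 4 (remaining 52 ft³)
B5 (67 ft³) → storage unit 3 (remaining 7 ft³)
B6 (27 ft³) → storage unit 4 (remaining 25 ft³)
B7 (85 ft³) → storage unit 5 (remaining 65 ft³)
B8 (82 ft³) → storage unit 6 (remaining 68 ft³)
B9 (92 ft³) → storage unit 7 (remaining 58 ft³)
7 storage units × 150 ft³ = 1050 ft³; used 687 ft³; unused 363 ft³.

363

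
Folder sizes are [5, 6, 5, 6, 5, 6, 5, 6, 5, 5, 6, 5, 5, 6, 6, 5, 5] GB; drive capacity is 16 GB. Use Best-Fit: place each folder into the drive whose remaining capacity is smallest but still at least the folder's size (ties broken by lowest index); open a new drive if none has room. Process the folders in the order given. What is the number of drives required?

6

Put 5 GB in drive 1; 11 GB remain.
Put 6 GB in drive 1; 5 GB remain.
Put 5 GB in drive 1; 0 GB remain.
Put 6 GB in drive 2; 10 GB remain.
Put 5 GB in drive 2; 5 GB remain.
Put 6 GB in drive 3; 10 GB remain.
Put 5 GB in drive 2; 0 GB remain.
Put 6 GB in drive 3; 4 GB remain.
Put 5 GB in drive 4; 11 GB remain.
Put 5 GB in drive 4; 6 GB remain.
Put 6 GB in drive 4; 0 GB remain.
Put 5 GB in drive 5; 11 GB remain.
Put 5 GB in drive 5; 6 GB remain.
Put 6 GB in drive 5; 0 GB remain.
Put 6 GB in drive 6; 10 GB remain.
Put 5 GB in drive 6; 5 GB remain.
Put 5 GB in drive 6; 0 GB remain.
Final drives: [5,6,5] [6,5,5] [6,6] [5,5,6] [5,5,6] [6,5,5].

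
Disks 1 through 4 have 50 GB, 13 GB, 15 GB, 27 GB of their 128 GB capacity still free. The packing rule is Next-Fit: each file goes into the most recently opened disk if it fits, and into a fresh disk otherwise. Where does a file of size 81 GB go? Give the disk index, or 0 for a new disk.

Next-Fit only looks at disk 4, which has 27 GB free.
81 GB does not fit, so a new disk is opened.

0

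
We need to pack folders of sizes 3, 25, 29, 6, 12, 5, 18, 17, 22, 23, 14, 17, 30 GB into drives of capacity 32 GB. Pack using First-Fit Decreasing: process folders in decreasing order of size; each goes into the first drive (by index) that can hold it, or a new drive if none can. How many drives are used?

Sorted descending: 30, 29, 25, 23, 22, 18, 17, 17, 14, 12, 6, 5, 3.
30 GB → drive 1 (remaining 2 GB)
29 GB → drive 2 (remaining 3 GB)
25 GB → drive 3 (remaining 7 GB)
23 GB → drive 4 (remaining 9 GB)
22 GB → drive 5 (remaining 10 GB)
18 GB → drive 6 (remaining 14 GB)
17 GB → drive 7 (remaining 15 GB)
17 GB → drive 8 (remaining 15 GB)
14 GB → drive 6 (remaining 0 GB)
12 GB → drive 7 (remaining 3 GB)
6 GB → drive 3 (remaining 1 GB)
5 GB → drive 4 (remaining 4 GB)
3 GB → drive 2 (remaining 0 GB)
Final drives: [30] [29,3] [25,6] [23,5] [22] [18,14] [17,12] [17].

8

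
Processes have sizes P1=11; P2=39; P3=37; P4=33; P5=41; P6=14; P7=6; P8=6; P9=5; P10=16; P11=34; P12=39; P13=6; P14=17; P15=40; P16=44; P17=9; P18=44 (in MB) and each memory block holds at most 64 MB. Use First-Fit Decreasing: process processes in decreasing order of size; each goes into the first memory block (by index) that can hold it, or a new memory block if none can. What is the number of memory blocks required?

9

Sorted descending: 44, 44, 41, 40, 39, 39, 37, 34, 33, 17, 16, 14, 11, 9, 6, 6, 6, 5.
Put 44 MB in memory block 1; 20 MB remain.
Put 44 MB in memory block 2; 20 MB remain.
Put 41 MB in memory block 3; 23 MB remain.
Put 40 MB in memory block 4; 24 MB remain.
Put 39 MB in memory block 5; 25 MB remain.
Put 39 MB in memory block 6; 25 MB remain.
Put 37 MB in memory block 7; 27 MB remain.
Put 34 MB in memory block 8; 30 MB remain.
Put 33 MB in memory block 9; 31 MB remain.
Put 17 MB in memory block 1; 3 MB remain.
Put 16 MB in memory block 2; 4 MB remain.
Put 14 MB in memory block 3; 9 MB remain.
Put 11 MB in memory block 4; 13 MB remain.
Put 9 MB in memory block 3; 0 MB remain.
Put 6 MB in memory block 4; 7 MB remain.
Put 6 MB in memory block 4; 1 MB remain.
Put 6 MB in memory block 5; 19 MB remain.
Put 5 MB in memory block 5; 14 MB remain.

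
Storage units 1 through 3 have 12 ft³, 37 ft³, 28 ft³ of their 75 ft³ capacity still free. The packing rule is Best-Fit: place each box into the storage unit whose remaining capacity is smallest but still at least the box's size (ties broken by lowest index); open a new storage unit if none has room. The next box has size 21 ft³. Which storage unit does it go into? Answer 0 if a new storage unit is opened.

3

Storage units with room: storage unit 2 (37 ft³), storage unit 3 (28 ft³).
Tightest fit is storage unit 3 with 28 ft³ free.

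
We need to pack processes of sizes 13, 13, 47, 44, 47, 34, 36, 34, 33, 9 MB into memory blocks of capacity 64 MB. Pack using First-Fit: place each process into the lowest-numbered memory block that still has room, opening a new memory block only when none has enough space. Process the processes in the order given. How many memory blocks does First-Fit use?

Put 13 MB in memory block 1; 51 MB remain.
Put 13 MB in memory block 1; 38 MB remain.
Put 47 MB in memory block 2; 17 MB remain.
Put 44 MB in memory block 3; 20 MB remain.
Put 47 MB in memory block 4; 17 MB remain.
Put 34 MB in memory block 1; 4 MB remain.
Put 36 MB in memory block 5; 28 MB remain.
Put 34 MB in memory block 6; 30 MB remain.
Put 33 MB in memory block 7; 31 MB remain.
Put 9 MB in memory block 2; 8 MB remain.

7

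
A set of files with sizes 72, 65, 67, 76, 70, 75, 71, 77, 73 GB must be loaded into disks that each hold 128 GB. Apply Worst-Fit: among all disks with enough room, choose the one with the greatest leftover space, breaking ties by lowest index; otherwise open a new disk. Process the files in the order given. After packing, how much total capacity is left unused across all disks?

disk 1: place 72 GB, 56 GB left
disk 2: place 65 GB, 63 GB left
disk 3: place 67 GB, 61 GB left
disk 4: place 76 GB, 52 GB left
disk 5: place 70 GB, 58 GB left
disk 6: place 75 GB, 53 GB left
disk 7: place 71 GB, 57 GB left
disk 8: place 77 GB, 51 GB left
disk 9: place 73 GB, 55 GB left
9 disks × 128 GB = 1152 GB; used 646 GB; unused 506 GB.

506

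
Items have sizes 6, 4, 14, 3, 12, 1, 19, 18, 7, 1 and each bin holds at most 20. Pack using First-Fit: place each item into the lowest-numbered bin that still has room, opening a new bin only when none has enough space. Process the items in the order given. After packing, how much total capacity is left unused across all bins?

15

Put 6 in bin 1; 14 remain.
Put 4 in bin 1; 10 remain.
Put 14 in bin 2; 6 remain.
Put 3 in bin 1; 7 remain.
Put 12 in bin 3; 8 remain.
Put 1 in bin 1; 6 remain.
Put 19 in bin 4; 1 remain.
Put 18 in bin 5; 2 remain.
Put 7 in bin 3; 1 remain.
Put 1 in bin 1; 5 remain.
5 bins × 20 = 100; used 85; unused 15.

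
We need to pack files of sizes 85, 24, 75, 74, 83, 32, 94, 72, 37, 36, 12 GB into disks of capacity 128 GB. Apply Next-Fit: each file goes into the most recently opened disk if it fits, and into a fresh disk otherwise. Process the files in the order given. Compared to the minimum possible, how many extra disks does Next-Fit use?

Next-Fit: [85,24] [75] [74] [83,32] [94] [72,37] [36,12] → 7 disks.
6 files exceed 64 GB (half the capacity), and no two of those can share a disk, so at least 6 disks are needed.
An optimal packing achieves that bound: [94,32] [85,37] [83,36] [75,24,12] [74] [72] → 6 disks.
Excess: 7 − 6 = 1.

1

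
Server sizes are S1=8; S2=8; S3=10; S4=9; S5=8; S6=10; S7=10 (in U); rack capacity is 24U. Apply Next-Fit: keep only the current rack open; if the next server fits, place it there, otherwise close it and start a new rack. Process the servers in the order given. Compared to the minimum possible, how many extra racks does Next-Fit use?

1

Next-Fit: [8,8] [10,9] [8,10] [10] → 4 racks.
Total size 63U; any packing needs at least ⌈63/24⌉ = 3 racks.
An optimal packing achieves that bound: [10,10] [10,9] [8,8,8] → 3 racks.
Excess: 4 − 3 = 1.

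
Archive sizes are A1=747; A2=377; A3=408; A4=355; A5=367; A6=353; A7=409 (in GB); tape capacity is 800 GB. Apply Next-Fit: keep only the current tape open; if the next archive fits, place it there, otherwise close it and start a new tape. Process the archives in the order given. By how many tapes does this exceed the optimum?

Next-Fit: [747] [377,408] [355,367] [353,409] → 4 tapes.
Total size 3016 GB; any packing needs at least ⌈3016/800⌉ = 4 tapes.
So 4 is already optimal.

0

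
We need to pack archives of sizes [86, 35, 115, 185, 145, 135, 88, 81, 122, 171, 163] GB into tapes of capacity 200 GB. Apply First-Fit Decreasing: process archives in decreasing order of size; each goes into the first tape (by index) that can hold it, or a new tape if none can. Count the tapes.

Sorted descending: 185, 171, 163, 145, 135, 122, 115, 88, 86, 81, 35.
Put 185 GB in tape 1; 15 GB remain.
Put 171 GB in tape 2; 29 GB remain.
Put 163 GB in tape 3; 37 GB remain.
Put 145 GB in tape 4; 55 GB remain.
Put 135 GB in tape 5; 65 GB remain.
Put 122 GB in tape 6; 78 GB remain.
Put 115 GB in tape 7; 85 GB remain.
Put 88 GB in tape 8; 112 GB remain.
Put 86 GB in tape 8; 26 GB remain.
Put 81 GB in tape 7; 4 GB remain.
Put 35 GB in tape 3; 2 GB remain.

8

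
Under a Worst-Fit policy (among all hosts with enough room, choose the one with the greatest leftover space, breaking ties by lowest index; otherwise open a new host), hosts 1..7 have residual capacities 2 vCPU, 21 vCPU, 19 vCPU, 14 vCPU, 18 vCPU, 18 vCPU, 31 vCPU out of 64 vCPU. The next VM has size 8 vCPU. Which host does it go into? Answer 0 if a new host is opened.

Hosts with room: host 2 (21 vCPU), host 3 (19 vCPU), host 4 (14 vCPU), host 5 (18 vCPU), host 6 (18 vCPU), host 7 (31 vCPU).
Most room is host 7 with 31 vCPU free.

7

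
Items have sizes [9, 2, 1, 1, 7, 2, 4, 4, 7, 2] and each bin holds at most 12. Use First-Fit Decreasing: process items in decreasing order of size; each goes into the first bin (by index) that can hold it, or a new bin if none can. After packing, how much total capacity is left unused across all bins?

9

Sorted descending: 9, 7, 7, 4, 4, 2, 2, 2, 1, 1.
Put 9 in bin 1; 3 remain.
Put 7 in bin 2; 5 remain.
Put 7 in bin 3; 5 remain.
Put 4 in bin 2; 1 remain.
Put 4 in bin 3; 1 remain.
Put 2 in bin 1; 1 remain.
Put 2 in bin 4; 10 remain.
Put 2 in bin 4; 8 remain.
Put 1 in bin 1; 0 remain.
Put 1 in bin 2; 0 remain.
4 bins × 12 = 48; used 39; unused 9.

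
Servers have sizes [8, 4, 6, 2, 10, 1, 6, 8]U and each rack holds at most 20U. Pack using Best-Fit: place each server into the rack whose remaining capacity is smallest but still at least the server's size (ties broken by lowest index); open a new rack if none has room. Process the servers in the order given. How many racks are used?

3 racks

Put 8U in rack 1; 12U remain.
Put 4U in rack 1; 8U remain.
Put 6U in rack 1; 2U remain.
Put 2U in rack 1; 0U remain.
Put 10U in rack 2; 10U remain.
Put 1U in rack 2; 9U remain.
Put 6U in rack 2; 3U remain.
Put 8U in rack 3; 12U remain.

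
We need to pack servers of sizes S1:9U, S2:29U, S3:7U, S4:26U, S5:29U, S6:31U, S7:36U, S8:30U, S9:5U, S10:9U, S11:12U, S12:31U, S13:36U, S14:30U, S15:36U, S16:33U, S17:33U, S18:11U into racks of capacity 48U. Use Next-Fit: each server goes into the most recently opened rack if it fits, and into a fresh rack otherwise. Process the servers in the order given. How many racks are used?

S1 (9U) → rack 1 (remaining 39U)
S2 (29U) → rack 1 (remaining 10U)
S3 (7U) → rack 1 (remaining 3U)
S4 (26U) → rack 2 (remaining 22U)
S5 (29U) → rack 3 (remaining 19U)
S6 (31U) → rack 4 (remaining 17U)
S7 (36U) → rack 5 (remaining 12U)
S8 (30U) → rack 6 (remaining 18U)
S9 (5U) → rack 6 (remaining 13U)
S10 (9U) → rack 6 (remaining 4U)
S11 (12U) → rack 7 (remaining 36U)
S12 (31U) → rack 7 (remaining 5U)
S13 (36U) → rack 8 (remaining 12U)
S14 (30U) → rack 9 (remaining 18U)
S15 (36U) → rack 10 (remaining 12U)
S16 (33U) → rack 11 (remaining 15U)
S17 (33U) → rack 12 (remaining 15U)
S18 (11U) → rack 12 (remaining 4U)
Final racks: [9,29,7] [26] [29] [31] [36] [30,5,9] [12,31] [36] [30] [36] [33] [33,11].

12 racks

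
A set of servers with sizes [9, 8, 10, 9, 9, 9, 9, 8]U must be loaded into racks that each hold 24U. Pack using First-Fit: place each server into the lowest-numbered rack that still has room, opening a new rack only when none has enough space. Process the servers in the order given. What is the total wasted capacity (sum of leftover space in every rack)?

25

9U → rack 1 (remaining 15U)
8U → rack 1 (remaining 7U)
10U → rack 2 (remaining 14U)
9U → rack 2 (remaining 5U)
9U → rack 3 (remaining 15U)
9U → rack 3 (remaining 6U)
9U → rack 4 (remaining 15U)
8U → rack 4 (remaining 7U)
4 racks × 24U = 96U; used 71U; unused 25U.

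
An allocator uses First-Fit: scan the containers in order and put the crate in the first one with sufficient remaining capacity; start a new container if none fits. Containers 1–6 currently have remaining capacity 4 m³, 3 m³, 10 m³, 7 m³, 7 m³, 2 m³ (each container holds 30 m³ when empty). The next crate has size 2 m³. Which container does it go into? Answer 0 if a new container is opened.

1

Containers with room: container 1 (4 m³), container 2 (3 m³), container 3 (10 m³), container 4 (7 m³), container 5 (7 m³), container 6 (2 m³).
The first with room is container 1.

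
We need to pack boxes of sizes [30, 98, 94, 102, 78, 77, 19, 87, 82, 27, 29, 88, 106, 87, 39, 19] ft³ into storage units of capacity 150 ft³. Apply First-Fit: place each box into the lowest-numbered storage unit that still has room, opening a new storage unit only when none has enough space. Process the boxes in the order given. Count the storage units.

10

storage unit 1: place 30 ft³, 120 ft³ left
storage unit 1: place 98 ft³, 22 ft³ left
storage unit 2: place 94 ft³, 56 ft³ left
storage unit 3: place 102 ft³, 48 ft³ left
storage unit 4: place 78 ft³, 72 ft³ left
storage unit 5: place 77 ft³, 73 ft³ left
storage unit 1: place 19 ft³, 3 ft³ left
storage unit 6: place 87 ft³, 63 ft³ left
storage unit 7: place 82 ft³, 68 ft³ left
storage unit 2: place 27 ft³, 29 ft³ left
storage unit 2: place 29 ft³, 0 ft³ left
storage unit 8: place 88 ft³, 62 ft³ left
storage unit 9: place 106 ft³, 44 ft³ left
storage unit 10: place 87 ft³, 63 ft³ left
storage unit 3: place 39 ft³, 9 ft³ left
storage unit 4: place 19 ft³, 53 ft³ left
Final storage units: [30,98,19] [94,27,29] [102,39] [78,19] [77] [87] [82] [88] [106] [87].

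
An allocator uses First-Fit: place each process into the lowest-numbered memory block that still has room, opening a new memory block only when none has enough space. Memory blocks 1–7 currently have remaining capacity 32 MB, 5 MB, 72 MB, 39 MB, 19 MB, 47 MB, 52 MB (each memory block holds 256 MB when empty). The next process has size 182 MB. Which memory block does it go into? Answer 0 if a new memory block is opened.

0

No memory block has ≥ 182 MB free, so a new memory block is opened.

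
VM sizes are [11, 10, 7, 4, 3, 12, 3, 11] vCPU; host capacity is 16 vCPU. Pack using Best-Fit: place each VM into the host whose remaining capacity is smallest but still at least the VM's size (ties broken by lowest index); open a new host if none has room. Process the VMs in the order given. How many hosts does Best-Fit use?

5

11 vCPU → host 1 (remaining 5 vCPU)
10 vCPU → host 2 (remaining 6 vCPU)
7 vCPU → host 3 (remaining 9 vCPU)
4 vCPU → host 1 (remaining 1 vCPU)
3 vCPU → host 2 (remaining 3 vCPU)
12 vCPU → host 4 (remaining 4 vCPU)
3 vCPU → host 2 (remaining 0 vCPU)
11 vCPU → host 5 (remaining 5 vCPU)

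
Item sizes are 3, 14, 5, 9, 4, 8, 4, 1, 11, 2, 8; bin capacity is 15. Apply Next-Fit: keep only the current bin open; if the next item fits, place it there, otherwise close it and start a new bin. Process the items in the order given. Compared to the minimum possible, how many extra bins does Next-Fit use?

2

Next-Fit: [3] [14] [5,9] [4,8] [4,1] [11,2] [8] → 7 bins.
Total size 69; any packing needs at least ⌈69/15⌉ = 5 bins.
An optimal packing achieves that bound: [14,1] [11,4] [9,5] [8,4,3] [8,2] → 5 bins.
Excess: 7 − 5 = 2.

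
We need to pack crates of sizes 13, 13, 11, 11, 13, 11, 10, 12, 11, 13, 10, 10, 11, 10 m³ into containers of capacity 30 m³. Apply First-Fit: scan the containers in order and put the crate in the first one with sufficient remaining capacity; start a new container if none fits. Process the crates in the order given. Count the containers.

7 containers

Put 13 m³ in container 1; 17 m³ remain.
Put 13 m³ in container 1; 4 m³ remain.
Put 11 m³ in container 2; 19 m³ remain.
Put 11 m³ in container 2; 8 m³ remain.
Put 13 m³ in container 3; 17 m³ remain.
Put 11 m³ in container 3; 6 m³ remain.
Put 10 m³ in container 4; 20 m³ remain.
Put 12 m³ in container 4; 8 m³ remain.
Put 11 m³ in container 5; 19 m³ remain.
Put 13 m³ in container 5; 6 m³ remain.
Put 10 m³ in container 6; 20 m³ remain.
Put 10 m³ in container 6; 10 m³ remain.
Put 11 m³ in container 7; 19 m³ remain.
Put 10 m³ in container 6; 0 m³ remain.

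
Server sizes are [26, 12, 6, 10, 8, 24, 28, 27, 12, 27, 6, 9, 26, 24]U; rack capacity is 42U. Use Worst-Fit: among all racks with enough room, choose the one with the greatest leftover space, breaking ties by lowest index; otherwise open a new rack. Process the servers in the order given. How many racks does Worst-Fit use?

8

26U → rack 1 (remaining 16U)
12U → rack 1 (remaining 4U)
6U → rack 2 (remaining 36U)
10U → rack 2 (remaining 26U)
8U → rack 2 (remaining 18U)
24U → rack 3 (remaining 18U)
28U → rack 4 (remaining 14U)
27U → rack 5 (remaining 15U)
12U → rack 2 (remaining 6U)
27U → rack 6 (remaining 15U)
6U → rack 3 (remaining 12U)
9U → rack 5 (remaining 6U)
26U → rack 7 (remaining 16U)
24U → rack 8 (remaining 18U)
Final racks: [26,12] [6,10,8,12] [24,6] [28] [27,9] [27] [26] [24].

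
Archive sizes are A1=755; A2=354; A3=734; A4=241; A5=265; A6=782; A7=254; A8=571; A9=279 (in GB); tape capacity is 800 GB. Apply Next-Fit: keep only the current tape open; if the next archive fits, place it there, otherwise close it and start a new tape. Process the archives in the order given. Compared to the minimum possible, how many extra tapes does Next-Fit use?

Next-Fit: [755] [354] [734] [241,265] [782] [254] [571] [279] → 8 tapes.
Total size 4235 GB; any packing needs at least ⌈4235/800⌉ = 6 tapes.
An optimal packing achieves that bound: [782] [755] [734] [571] [354,279] [265,254,241] → 6 tapes.
Excess: 8 − 6 = 2.

2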